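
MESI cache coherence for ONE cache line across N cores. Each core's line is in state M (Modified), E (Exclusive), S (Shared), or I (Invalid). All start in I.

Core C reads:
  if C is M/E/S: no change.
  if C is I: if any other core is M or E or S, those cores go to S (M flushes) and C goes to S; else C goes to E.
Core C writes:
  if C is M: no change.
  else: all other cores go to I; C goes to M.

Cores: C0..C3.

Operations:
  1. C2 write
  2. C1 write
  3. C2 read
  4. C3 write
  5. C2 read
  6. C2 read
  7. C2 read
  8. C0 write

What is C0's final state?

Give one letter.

Op 1: C2 write [C2 write: invalidate none -> C2=M] -> [I,I,M,I]
Op 2: C1 write [C1 write: invalidate ['C2=M'] -> C1=M] -> [I,M,I,I]
Op 3: C2 read [C2 read from I: others=['C1=M'] -> C2=S, others downsized to S] -> [I,S,S,I]
Op 4: C3 write [C3 write: invalidate ['C1=S', 'C2=S'] -> C3=M] -> [I,I,I,M]
Op 5: C2 read [C2 read from I: others=['C3=M'] -> C2=S, others downsized to S] -> [I,I,S,S]
Op 6: C2 read [C2 read: already in S, no change] -> [I,I,S,S]
Op 7: C2 read [C2 read: already in S, no change] -> [I,I,S,S]
Op 8: C0 write [C0 write: invalidate ['C2=S', 'C3=S'] -> C0=M] -> [M,I,I,I]

Answer: M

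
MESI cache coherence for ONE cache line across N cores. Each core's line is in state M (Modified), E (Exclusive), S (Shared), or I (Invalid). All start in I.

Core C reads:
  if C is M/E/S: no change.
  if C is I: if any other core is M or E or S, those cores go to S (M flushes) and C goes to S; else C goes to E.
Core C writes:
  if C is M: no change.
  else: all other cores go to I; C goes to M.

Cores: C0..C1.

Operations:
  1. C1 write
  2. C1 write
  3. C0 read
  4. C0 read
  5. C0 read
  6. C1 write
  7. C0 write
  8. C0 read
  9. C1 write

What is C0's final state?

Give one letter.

Answer: I

Derivation:
Op 1: C1 write [C1 write: invalidate none -> C1=M] -> [I,M]
Op 2: C1 write [C1 write: already M (modified), no change] -> [I,M]
Op 3: C0 read [C0 read from I: others=['C1=M'] -> C0=S, others downsized to S] -> [S,S]
Op 4: C0 read [C0 read: already in S, no change] -> [S,S]
Op 5: C0 read [C0 read: already in S, no change] -> [S,S]
Op 6: C1 write [C1 write: invalidate ['C0=S'] -> C1=M] -> [I,M]
Op 7: C0 write [C0 write: invalidate ['C1=M'] -> C0=M] -> [M,I]
Op 8: C0 read [C0 read: already in M, no change] -> [M,I]
Op 9: C1 write [C1 write: invalidate ['C0=M'] -> C1=M] -> [I,M]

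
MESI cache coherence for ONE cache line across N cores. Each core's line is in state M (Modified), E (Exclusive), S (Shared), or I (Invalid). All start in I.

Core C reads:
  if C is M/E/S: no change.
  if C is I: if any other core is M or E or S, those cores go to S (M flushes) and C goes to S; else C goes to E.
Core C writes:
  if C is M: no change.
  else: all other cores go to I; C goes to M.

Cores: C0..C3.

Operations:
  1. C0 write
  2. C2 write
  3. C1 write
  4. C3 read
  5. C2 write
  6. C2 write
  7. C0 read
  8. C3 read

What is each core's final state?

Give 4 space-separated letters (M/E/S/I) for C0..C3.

Answer: S I S S

Derivation:
Op 1: C0 write [C0 write: invalidate none -> C0=M] -> [M,I,I,I]
Op 2: C2 write [C2 write: invalidate ['C0=M'] -> C2=M] -> [I,I,M,I]
Op 3: C1 write [C1 write: invalidate ['C2=M'] -> C1=M] -> [I,M,I,I]
Op 4: C3 read [C3 read from I: others=['C1=M'] -> C3=S, others downsized to S] -> [I,S,I,S]
Op 5: C2 write [C2 write: invalidate ['C1=S', 'C3=S'] -> C2=M] -> [I,I,M,I]
Op 6: C2 write [C2 write: already M (modified), no change] -> [I,I,M,I]
Op 7: C0 read [C0 read from I: others=['C2=M'] -> C0=S, others downsized to S] -> [S,I,S,I]
Op 8: C3 read [C3 read from I: others=['C0=S', 'C2=S'] -> C3=S, others downsized to S] -> [S,I,S,S]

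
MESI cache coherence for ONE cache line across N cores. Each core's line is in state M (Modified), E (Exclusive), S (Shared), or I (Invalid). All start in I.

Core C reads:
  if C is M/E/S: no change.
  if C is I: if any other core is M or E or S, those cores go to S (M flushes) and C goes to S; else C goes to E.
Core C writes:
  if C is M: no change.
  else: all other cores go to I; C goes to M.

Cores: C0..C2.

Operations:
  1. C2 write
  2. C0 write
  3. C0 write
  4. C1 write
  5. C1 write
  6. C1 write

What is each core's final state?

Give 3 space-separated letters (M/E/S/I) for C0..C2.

Answer: I M I

Derivation:
Op 1: C2 write [C2 write: invalidate none -> C2=M] -> [I,I,M]
Op 2: C0 write [C0 write: invalidate ['C2=M'] -> C0=M] -> [M,I,I]
Op 3: C0 write [C0 write: already M (modified), no change] -> [M,I,I]
Op 4: C1 write [C1 write: invalidate ['C0=M'] -> C1=M] -> [I,M,I]
Op 5: C1 write [C1 write: already M (modified), no change] -> [I,M,I]
Op 6: C1 write [C1 write: already M (modified), no change] -> [I,M,I]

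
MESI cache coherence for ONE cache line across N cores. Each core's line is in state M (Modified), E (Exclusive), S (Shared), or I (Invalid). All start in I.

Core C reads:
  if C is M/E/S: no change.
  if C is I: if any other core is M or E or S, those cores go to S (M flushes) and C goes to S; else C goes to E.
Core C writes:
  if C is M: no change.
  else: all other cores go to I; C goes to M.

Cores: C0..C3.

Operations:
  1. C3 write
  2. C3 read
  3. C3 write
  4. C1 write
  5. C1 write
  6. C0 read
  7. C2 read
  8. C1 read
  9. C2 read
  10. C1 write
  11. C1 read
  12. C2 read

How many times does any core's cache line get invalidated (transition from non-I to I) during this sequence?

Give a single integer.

Answer: 3

Derivation:
Op 1: C3 write [C3 write: invalidate none -> C3=M] -> [I,I,I,M] (invalidations this op: 0; running total: 0)
Op 2: C3 read [C3 read: already in M, no change] -> [I,I,I,M] (invalidations this op: 0; running total: 0)
Op 3: C3 write [C3 write: already M (modified), no change] -> [I,I,I,M] (invalidations this op: 0; running total: 0)
Op 4: C1 write [C1 write: invalidate ['C3=M'] -> C1=M] -> [I,M,I,I] (invalidations this op: 1; running total: 1)
Op 5: C1 write [C1 write: already M (modified), no change] -> [I,M,I,I] (invalidations this op: 0; running total: 1)
Op 6: C0 read [C0 read from I: others=['C1=M'] -> C0=S, others downsized to S] -> [S,S,I,I] (invalidations this op: 0; running total: 1)
Op 7: C2 read [C2 read from I: others=['C0=S', 'C1=S'] -> C2=S, others downsized to S] -> [S,S,S,I] (invalidations this op: 0; running total: 1)
Op 8: C1 read [C1 read: already in S, no change] -> [S,S,S,I] (invalidations this op: 0; running total: 1)
Op 9: C2 read [C2 read: already in S, no change] -> [S,S,S,I] (invalidations this op: 0; running total: 1)
Op 10: C1 write [C1 write: invalidate ['C0=S', 'C2=S'] -> C1=M] -> [I,M,I,I] (invalidations this op: 2; running total: 3)
Op 11: C1 read [C1 read: already in M, no change] -> [I,M,I,I] (invalidations this op: 0; running total: 3)
Op 12: C2 read [C2 read from I: others=['C1=M'] -> C2=S, others downsized to S] -> [I,S,S,I] (invalidations this op: 0; running total: 3)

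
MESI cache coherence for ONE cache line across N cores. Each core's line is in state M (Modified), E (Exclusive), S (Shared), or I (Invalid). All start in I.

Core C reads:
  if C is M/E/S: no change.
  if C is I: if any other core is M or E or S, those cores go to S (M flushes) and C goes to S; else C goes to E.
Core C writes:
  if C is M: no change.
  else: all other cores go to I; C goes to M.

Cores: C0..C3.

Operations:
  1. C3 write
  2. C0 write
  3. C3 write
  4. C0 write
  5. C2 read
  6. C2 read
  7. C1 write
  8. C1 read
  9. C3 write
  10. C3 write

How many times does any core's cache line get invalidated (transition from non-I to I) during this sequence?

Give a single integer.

Op 1: C3 write [C3 write: invalidate none -> C3=M] -> [I,I,I,M] (invalidations this op: 0; running total: 0)
Op 2: C0 write [C0 write: invalidate ['C3=M'] -> C0=M] -> [M,I,I,I] (invalidations this op: 1; running total: 1)
Op 3: C3 write [C3 write: invalidate ['C0=M'] -> C3=M] -> [I,I,I,M] (invalidations this op: 1; running total: 2)
Op 4: C0 write [C0 write: invalidate ['C3=M'] -> C0=M] -> [M,I,I,I] (invalidations this op: 1; running total: 3)
Op 5: C2 read [C2 read from I: others=['C0=M'] -> C2=S, others downsized to S] -> [S,I,S,I] (invalidations this op: 0; running total: 3)
Op 6: C2 read [C2 read: already in S, no change] -> [S,I,S,I] (invalidations this op: 0; running total: 3)
Op 7: C1 write [C1 write: invalidate ['C0=S', 'C2=S'] -> C1=M] -> [I,M,I,I] (invalidations this op: 2; running total: 5)
Op 8: C1 read [C1 read: already in M, no change] -> [I,M,I,I] (invalidations this op: 0; running total: 5)
Op 9: C3 write [C3 write: invalidate ['C1=M'] -> C3=M] -> [I,I,I,M] (invalidations this op: 1; running total: 6)
Op 10: C3 write [C3 write: already M (modified), no change] -> [I,I,I,M] (invalidations this op: 0; running total: 6)

Answer: 6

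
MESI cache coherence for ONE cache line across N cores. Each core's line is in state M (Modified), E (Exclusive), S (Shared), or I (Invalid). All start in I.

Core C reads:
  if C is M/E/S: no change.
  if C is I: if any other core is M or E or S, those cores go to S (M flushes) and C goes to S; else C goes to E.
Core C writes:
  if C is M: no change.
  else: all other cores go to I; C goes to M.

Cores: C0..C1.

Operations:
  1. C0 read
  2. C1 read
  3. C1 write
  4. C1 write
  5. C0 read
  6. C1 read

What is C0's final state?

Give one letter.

Answer: S

Derivation:
Op 1: C0 read [C0 read from I: no other sharers -> C0=E (exclusive)] -> [E,I]
Op 2: C1 read [C1 read from I: others=['C0=E'] -> C1=S, others downsized to S] -> [S,S]
Op 3: C1 write [C1 write: invalidate ['C0=S'] -> C1=M] -> [I,M]
Op 4: C1 write [C1 write: already M (modified), no change] -> [I,M]
Op 5: C0 read [C0 read from I: others=['C1=M'] -> C0=S, others downsized to S] -> [S,S]
Op 6: C1 read [C1 read: already in S, no change] -> [S,S]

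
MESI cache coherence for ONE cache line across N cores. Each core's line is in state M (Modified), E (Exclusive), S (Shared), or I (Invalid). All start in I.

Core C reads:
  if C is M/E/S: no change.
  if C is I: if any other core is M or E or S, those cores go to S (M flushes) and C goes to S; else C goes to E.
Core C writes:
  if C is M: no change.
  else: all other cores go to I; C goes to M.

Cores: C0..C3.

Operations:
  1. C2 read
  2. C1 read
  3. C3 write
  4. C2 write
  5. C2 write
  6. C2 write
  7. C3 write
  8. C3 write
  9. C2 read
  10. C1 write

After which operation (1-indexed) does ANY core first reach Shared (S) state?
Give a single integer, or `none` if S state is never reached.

Answer: 2

Derivation:
Op 1: C2 read [C2 read from I: no other sharers -> C2=E (exclusive)] -> [I,I,E,I]
Op 2: C1 read [C1 read from I: others=['C2=E'] -> C1=S, others downsized to S] -> [I,S,S,I]
  -> First S state at op 2; remaining ops need not be traced.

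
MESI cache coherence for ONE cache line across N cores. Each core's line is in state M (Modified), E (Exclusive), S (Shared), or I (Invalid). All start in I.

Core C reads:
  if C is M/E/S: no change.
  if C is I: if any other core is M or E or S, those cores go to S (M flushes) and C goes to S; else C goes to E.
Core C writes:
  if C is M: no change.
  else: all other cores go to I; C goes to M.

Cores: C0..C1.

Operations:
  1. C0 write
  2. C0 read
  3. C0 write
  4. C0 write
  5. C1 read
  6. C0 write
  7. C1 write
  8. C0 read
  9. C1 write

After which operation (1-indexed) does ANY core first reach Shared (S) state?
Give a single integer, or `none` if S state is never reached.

Op 1: C0 write [C0 write: invalidate none -> C0=M] -> [M,I]
Op 2: C0 read [C0 read: already in M, no change] -> [M,I]
Op 3: C0 write [C0 write: already M (modified), no change] -> [M,I]
Op 4: C0 write [C0 write: already M (modified), no change] -> [M,I]
Op 5: C1 read [C1 read from I: others=['C0=M'] -> C1=S, others downsized to S] -> [S,S]
  -> First S state at op 5; remaining ops need not be traced.

Answer: 5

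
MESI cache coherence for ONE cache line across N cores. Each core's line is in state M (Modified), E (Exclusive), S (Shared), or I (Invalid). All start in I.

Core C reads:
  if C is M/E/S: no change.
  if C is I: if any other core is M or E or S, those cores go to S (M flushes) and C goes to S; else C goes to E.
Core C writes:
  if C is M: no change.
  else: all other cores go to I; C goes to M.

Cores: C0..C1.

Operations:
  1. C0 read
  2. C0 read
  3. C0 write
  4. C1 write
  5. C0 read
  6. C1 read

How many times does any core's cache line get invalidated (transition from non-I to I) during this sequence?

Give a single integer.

Op 1: C0 read [C0 read from I: no other sharers -> C0=E (exclusive)] -> [E,I] (invalidations this op: 0; running total: 0)
Op 2: C0 read [C0 read: already in E, no change] -> [E,I] (invalidations this op: 0; running total: 0)
Op 3: C0 write [C0 write: invalidate none -> C0=M] -> [M,I] (invalidations this op: 0; running total: 0)
Op 4: C1 write [C1 write: invalidate ['C0=M'] -> C1=M] -> [I,M] (invalidations this op: 1; running total: 1)
Op 5: C0 read [C0 read from I: others=['C1=M'] -> C0=S, others downsized to S] -> [S,S] (invalidations this op: 0; running total: 1)
Op 6: C1 read [C1 read: already in S, no change] -> [S,S] (invalidations this op: 0; running total: 1)

Answer: 1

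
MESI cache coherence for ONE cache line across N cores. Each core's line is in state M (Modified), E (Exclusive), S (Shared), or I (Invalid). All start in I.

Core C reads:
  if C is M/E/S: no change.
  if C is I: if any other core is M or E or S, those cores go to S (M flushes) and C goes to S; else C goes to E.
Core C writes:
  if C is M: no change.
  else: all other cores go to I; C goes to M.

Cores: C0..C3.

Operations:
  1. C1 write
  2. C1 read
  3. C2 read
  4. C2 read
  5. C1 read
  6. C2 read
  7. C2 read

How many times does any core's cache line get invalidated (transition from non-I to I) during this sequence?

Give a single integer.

Op 1: C1 write [C1 write: invalidate none -> C1=M] -> [I,M,I,I] (invalidations this op: 0; running total: 0)
Op 2: C1 read [C1 read: already in M, no change] -> [I,M,I,I] (invalidations this op: 0; running total: 0)
Op 3: C2 read [C2 read from I: others=['C1=M'] -> C2=S, others downsized to S] -> [I,S,S,I] (invalidations this op: 0; running total: 0)
Op 4: C2 read [C2 read: already in S, no change] -> [I,S,S,I] (invalidations this op: 0; running total: 0)
Op 5: C1 read [C1 read: already in S, no change] -> [I,S,S,I] (invalidations this op: 0; running total: 0)
Op 6: C2 read [C2 read: already in S, no change] -> [I,S,S,I] (invalidations this op: 0; running total: 0)
Op 7: C2 read [C2 read: already in S, no change] -> [I,S,S,I] (invalidations this op: 0; running total: 0)

Answer: 0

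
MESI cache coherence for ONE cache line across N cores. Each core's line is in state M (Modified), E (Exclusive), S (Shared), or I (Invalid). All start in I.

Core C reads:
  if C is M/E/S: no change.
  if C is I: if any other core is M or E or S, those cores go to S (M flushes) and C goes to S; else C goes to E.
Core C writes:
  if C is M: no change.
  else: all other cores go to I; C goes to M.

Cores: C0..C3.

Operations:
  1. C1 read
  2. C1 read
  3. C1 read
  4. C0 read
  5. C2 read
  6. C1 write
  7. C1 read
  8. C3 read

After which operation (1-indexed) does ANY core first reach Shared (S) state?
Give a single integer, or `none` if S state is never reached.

Answer: 4

Derivation:
Op 1: C1 read [C1 read from I: no other sharers -> C1=E (exclusive)] -> [I,E,I,I]
Op 2: C1 read [C1 read: already in E, no change] -> [I,E,I,I]
Op 3: C1 read [C1 read: already in E, no change] -> [I,E,I,I]
Op 4: C0 read [C0 read from I: others=['C1=E'] -> C0=S, others downsized to S] -> [S,S,I,I]
  -> First S state at op 4; remaining ops need not be traced.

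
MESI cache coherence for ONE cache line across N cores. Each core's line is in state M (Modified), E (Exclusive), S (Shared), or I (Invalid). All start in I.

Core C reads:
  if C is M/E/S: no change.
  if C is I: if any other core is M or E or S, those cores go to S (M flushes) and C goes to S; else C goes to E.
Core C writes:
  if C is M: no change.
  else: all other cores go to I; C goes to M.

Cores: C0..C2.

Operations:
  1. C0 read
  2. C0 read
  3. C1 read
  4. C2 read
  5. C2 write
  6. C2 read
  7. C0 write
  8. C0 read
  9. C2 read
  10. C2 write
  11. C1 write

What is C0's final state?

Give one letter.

Op 1: C0 read [C0 read from I: no other sharers -> C0=E (exclusive)] -> [E,I,I]
Op 2: C0 read [C0 read: already in E, no change] -> [E,I,I]
Op 3: C1 read [C1 read from I: others=['C0=E'] -> C1=S, others downsized to S] -> [S,S,I]
Op 4: C2 read [C2 read from I: others=['C0=S', 'C1=S'] -> C2=S, others downsized to S] -> [S,S,S]
Op 5: C2 write [C2 write: invalidate ['C0=S', 'C1=S'] -> C2=M] -> [I,I,M]
Op 6: C2 read [C2 read: already in M, no change] -> [I,I,M]
Op 7: C0 write [C0 write: invalidate ['C2=M'] -> C0=M] -> [M,I,I]
Op 8: C0 read [C0 read: already in M, no change] -> [M,I,I]
Op 9: C2 read [C2 read from I: others=['C0=M'] -> C2=S, others downsized to S] -> [S,I,S]
Op 10: C2 write [C2 write: invalidate ['C0=S'] -> C2=M] -> [I,I,M]
Op 11: C1 write [C1 write: invalidate ['C2=M'] -> C1=M] -> [I,M,I]

Answer: I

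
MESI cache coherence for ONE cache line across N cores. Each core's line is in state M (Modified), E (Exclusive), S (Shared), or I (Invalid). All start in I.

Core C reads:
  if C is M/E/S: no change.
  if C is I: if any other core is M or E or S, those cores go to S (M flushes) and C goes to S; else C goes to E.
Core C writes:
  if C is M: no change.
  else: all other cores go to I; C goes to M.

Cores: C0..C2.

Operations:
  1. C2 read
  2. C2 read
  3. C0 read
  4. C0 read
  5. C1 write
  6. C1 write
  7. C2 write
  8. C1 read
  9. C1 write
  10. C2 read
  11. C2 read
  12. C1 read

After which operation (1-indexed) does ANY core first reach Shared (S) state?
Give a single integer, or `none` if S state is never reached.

Op 1: C2 read [C2 read from I: no other sharers -> C2=E (exclusive)] -> [I,I,E]
Op 2: C2 read [C2 read: already in E, no change] -> [I,I,E]
Op 3: C0 read [C0 read from I: others=['C2=E'] -> C0=S, others downsized to S] -> [S,I,S]
  -> First S state at op 3; remaining ops need not be traced.

Answer: 3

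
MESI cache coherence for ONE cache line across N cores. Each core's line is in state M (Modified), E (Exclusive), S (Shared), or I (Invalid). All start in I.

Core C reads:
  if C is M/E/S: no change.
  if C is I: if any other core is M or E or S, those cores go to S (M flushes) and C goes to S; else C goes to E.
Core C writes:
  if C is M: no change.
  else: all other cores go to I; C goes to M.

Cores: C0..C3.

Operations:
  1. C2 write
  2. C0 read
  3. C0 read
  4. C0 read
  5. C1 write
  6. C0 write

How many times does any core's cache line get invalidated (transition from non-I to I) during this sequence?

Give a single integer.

Op 1: C2 write [C2 write: invalidate none -> C2=M] -> [I,I,M,I] (invalidations this op: 0; running total: 0)
Op 2: C0 read [C0 read from I: others=['C2=M'] -> C0=S, others downsized to S] -> [S,I,S,I] (invalidations this op: 0; running total: 0)
Op 3: C0 read [C0 read: already in S, no change] -> [S,I,S,I] (invalidations this op: 0; running total: 0)
Op 4: C0 read [C0 read: already in S, no change] -> [S,I,S,I] (invalidations this op: 0; running total: 0)
Op 5: C1 write [C1 write: invalidate ['C0=S', 'C2=S'] -> C1=M] -> [I,M,I,I] (invalidations this op: 2; running total: 2)
Op 6: C0 write [C0 write: invalidate ['C1=M'] -> C0=M] -> [M,I,I,I] (invalidations this op: 1; running total: 3)

Answer: 3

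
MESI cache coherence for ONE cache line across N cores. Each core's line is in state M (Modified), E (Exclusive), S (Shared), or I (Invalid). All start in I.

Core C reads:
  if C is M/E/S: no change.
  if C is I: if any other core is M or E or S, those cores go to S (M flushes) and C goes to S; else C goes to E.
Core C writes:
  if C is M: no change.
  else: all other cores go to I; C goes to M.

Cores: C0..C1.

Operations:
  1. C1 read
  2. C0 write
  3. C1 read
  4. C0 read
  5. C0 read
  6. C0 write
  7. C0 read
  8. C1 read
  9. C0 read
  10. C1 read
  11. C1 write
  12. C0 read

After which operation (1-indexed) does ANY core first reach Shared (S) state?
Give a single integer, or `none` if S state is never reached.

Op 1: C1 read [C1 read from I: no other sharers -> C1=E (exclusive)] -> [I,E]
Op 2: C0 write [C0 write: invalidate ['C1=E'] -> C0=M] -> [M,I]
Op 3: C1 read [C1 read from I: others=['C0=M'] -> C1=S, others downsized to S] -> [S,S]
  -> First S state at op 3; remaining ops need not be traced.

Answer: 3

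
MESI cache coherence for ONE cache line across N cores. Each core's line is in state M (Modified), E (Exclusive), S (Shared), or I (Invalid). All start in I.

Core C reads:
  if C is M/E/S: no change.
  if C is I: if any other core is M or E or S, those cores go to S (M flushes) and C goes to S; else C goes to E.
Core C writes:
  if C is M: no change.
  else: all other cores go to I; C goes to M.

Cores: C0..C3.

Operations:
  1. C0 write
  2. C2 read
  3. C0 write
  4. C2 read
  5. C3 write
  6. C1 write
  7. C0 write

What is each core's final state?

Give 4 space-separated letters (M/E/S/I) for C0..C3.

Answer: M I I I

Derivation:
Op 1: C0 write [C0 write: invalidate none -> C0=M] -> [M,I,I,I]
Op 2: C2 read [C2 read from I: others=['C0=M'] -> C2=S, others downsized to S] -> [S,I,S,I]
Op 3: C0 write [C0 write: invalidate ['C2=S'] -> C0=M] -> [M,I,I,I]
Op 4: C2 read [C2 read from I: others=['C0=M'] -> C2=S, others downsized to S] -> [S,I,S,I]
Op 5: C3 write [C3 write: invalidate ['C0=S', 'C2=S'] -> C3=M] -> [I,I,I,M]
Op 6: C1 write [C1 write: invalidate ['C3=M'] -> C1=M] -> [I,M,I,I]
Op 7: C0 write [C0 write: invalidate ['C1=M'] -> C0=M] -> [M,I,I,I]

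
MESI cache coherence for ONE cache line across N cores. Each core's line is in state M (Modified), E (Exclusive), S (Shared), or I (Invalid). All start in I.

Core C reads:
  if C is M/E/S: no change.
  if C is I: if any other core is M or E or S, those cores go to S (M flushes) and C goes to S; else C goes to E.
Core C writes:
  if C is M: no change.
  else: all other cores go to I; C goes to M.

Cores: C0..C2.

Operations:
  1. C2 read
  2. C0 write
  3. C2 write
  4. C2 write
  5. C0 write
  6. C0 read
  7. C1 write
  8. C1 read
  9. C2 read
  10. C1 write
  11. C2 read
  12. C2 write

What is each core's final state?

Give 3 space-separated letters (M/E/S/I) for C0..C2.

Op 1: C2 read [C2 read from I: no other sharers -> C2=E (exclusive)] -> [I,I,E]
Op 2: C0 write [C0 write: invalidate ['C2=E'] -> C0=M] -> [M,I,I]
Op 3: C2 write [C2 write: invalidate ['C0=M'] -> C2=M] -> [I,I,M]
Op 4: C2 write [C2 write: already M (modified), no change] -> [I,I,M]
Op 5: C0 write [C0 write: invalidate ['C2=M'] -> C0=M] -> [M,I,I]
Op 6: C0 read [C0 read: already in M, no change] -> [M,I,I]
Op 7: C1 write [C1 write: invalidate ['C0=M'] -> C1=M] -> [I,M,I]
Op 8: C1 read [C1 read: already in M, no change] -> [I,M,I]
Op 9: C2 read [C2 read from I: others=['C1=M'] -> C2=S, others downsized to S] -> [I,S,S]
Op 10: C1 write [C1 write: invalidate ['C2=S'] -> C1=M] -> [I,M,I]
Op 11: C2 read [C2 read from I: others=['C1=M'] -> C2=S, others downsized to S] -> [I,S,S]
Op 12: C2 write [C2 write: invalidate ['C1=S'] -> C2=M] -> [I,I,M]

Answer: I I M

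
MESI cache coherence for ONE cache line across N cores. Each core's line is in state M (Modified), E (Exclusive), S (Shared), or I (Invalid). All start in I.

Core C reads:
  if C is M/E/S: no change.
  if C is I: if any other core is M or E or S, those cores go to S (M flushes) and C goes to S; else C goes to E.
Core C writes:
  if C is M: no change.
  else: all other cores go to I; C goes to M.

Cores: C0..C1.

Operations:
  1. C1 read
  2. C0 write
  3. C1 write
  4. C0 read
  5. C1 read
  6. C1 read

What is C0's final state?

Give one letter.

Answer: S

Derivation:
Op 1: C1 read [C1 read from I: no other sharers -> C1=E (exclusive)] -> [I,E]
Op 2: C0 write [C0 write: invalidate ['C1=E'] -> C0=M] -> [M,I]
Op 3: C1 write [C1 write: invalidate ['C0=M'] -> C1=M] -> [I,M]
Op 4: C0 read [C0 read from I: others=['C1=M'] -> C0=S, others downsized to S] -> [S,S]
Op 5: C1 read [C1 read: already in S, no change] -> [S,S]
Op 6: C1 read [C1 read: already in S, no change] -> [S,S]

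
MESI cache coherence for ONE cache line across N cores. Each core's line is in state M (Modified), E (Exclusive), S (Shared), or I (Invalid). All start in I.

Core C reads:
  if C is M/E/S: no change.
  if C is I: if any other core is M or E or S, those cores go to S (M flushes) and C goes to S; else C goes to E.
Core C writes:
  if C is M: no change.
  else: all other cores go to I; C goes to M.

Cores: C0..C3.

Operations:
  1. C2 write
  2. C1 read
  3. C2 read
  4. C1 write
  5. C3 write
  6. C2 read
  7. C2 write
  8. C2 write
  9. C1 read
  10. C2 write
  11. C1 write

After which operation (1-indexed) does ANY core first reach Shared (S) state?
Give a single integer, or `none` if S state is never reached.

Answer: 2

Derivation:
Op 1: C2 write [C2 write: invalidate none -> C2=M] -> [I,I,M,I]
Op 2: C1 read [C1 read from I: others=['C2=M'] -> C1=S, others downsized to S] -> [I,S,S,I]
  -> First S state at op 2; remaining ops need not be traced.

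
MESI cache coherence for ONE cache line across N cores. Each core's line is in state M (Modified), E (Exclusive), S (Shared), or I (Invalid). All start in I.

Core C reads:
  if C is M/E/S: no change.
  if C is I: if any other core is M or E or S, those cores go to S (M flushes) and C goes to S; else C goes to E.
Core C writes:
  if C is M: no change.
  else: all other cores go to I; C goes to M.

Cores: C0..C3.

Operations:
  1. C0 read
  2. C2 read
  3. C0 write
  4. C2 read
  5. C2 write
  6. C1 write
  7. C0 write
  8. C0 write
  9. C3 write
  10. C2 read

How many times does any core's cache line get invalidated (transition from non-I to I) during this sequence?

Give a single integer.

Op 1: C0 read [C0 read from I: no other sharers -> C0=E (exclusive)] -> [E,I,I,I] (invalidations this op: 0; running total: 0)
Op 2: C2 read [C2 read from I: others=['C0=E'] -> C2=S, others downsized to S] -> [S,I,S,I] (invalidations this op: 0; running total: 0)
Op 3: C0 write [C0 write: invalidate ['C2=S'] -> C0=M] -> [M,I,I,I] (invalidations this op: 1; running total: 1)
Op 4: C2 read [C2 read from I: others=['C0=M'] -> C2=S, others downsized to S] -> [S,I,S,I] (invalidations this op: 0; running total: 1)
Op 5: C2 write [C2 write: invalidate ['C0=S'] -> C2=M] -> [I,I,M,I] (invalidations this op: 1; running total: 2)
Op 6: C1 write [C1 write: invalidate ['C2=M'] -> C1=M] -> [I,M,I,I] (invalidations this op: 1; running total: 3)
Op 7: C0 write [C0 write: invalidate ['C1=M'] -> C0=M] -> [M,I,I,I] (invalidations this op: 1; running total: 4)
Op 8: C0 write [C0 write: already M (modified), no change] -> [M,I,I,I] (invalidations this op: 0; running total: 4)
Op 9: C3 write [C3 write: invalidate ['C0=M'] -> C3=M] -> [I,I,I,M] (invalidations this op: 1; running total: 5)
Op 10: C2 read [C2 read from I: others=['C3=M'] -> C2=S, others downsized to S] -> [I,I,S,S] (invalidations this op: 0; running total: 5)

Answer: 5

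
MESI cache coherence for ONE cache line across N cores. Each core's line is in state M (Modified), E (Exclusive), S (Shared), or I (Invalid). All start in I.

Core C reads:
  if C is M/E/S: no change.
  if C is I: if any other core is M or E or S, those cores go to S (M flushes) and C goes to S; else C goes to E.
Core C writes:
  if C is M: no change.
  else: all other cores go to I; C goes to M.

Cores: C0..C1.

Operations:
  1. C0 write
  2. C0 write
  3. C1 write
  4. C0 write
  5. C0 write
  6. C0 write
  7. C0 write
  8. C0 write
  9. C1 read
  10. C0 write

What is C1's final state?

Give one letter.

Op 1: C0 write [C0 write: invalidate none -> C0=M] -> [M,I]
Op 2: C0 write [C0 write: already M (modified), no change] -> [M,I]
Op 3: C1 write [C1 write: invalidate ['C0=M'] -> C1=M] -> [I,M]
Op 4: C0 write [C0 write: invalidate ['C1=M'] -> C0=M] -> [M,I]
Op 5: C0 write [C0 write: already M (modified), no change] -> [M,I]
Op 6: C0 write [C0 write: already M (modified), no change] -> [M,I]
Op 7: C0 write [C0 write: already M (modified), no change] -> [M,I]
Op 8: C0 write [C0 write: already M (modified), no change] -> [M,I]
Op 9: C1 read [C1 read from I: others=['C0=M'] -> C1=S, others downsized to S] -> [S,S]
Op 10: C0 write [C0 write: invalidate ['C1=S'] -> C0=M] -> [M,I]

Answer: I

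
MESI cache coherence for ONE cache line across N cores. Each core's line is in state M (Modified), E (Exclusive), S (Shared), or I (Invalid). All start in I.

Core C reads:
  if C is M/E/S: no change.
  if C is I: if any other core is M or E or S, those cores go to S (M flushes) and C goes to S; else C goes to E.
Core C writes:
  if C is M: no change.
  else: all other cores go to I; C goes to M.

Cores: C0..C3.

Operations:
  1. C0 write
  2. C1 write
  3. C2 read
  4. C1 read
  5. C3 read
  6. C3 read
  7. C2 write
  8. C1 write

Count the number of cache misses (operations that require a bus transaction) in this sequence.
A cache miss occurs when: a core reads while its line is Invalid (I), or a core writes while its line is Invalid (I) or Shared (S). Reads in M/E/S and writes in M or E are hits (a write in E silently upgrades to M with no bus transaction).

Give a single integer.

Op 1: C0 write [C0 write: invalidate none -> C0=M] -> [M,I,I,I] [MISS #1: write from I]
Op 2: C1 write [C1 write: invalidate ['C0=M'] -> C1=M] -> [I,M,I,I] [MISS #2: write from I]
Op 3: C2 read [C2 read from I: others=['C1=M'] -> C2=S, others downsized to S] -> [I,S,S,I] [MISS #3: read from I]
Op 4: C1 read [C1 read: already in S, no change] -> [I,S,S,I] [hit: read from S]
Op 5: C3 read [C3 read from I: others=['C1=S', 'C2=S'] -> C3=S, others downsized to S] -> [I,S,S,S] [MISS #4: read from I]
Op 6: C3 read [C3 read: already in S, no change] -> [I,S,S,S] [hit: read from S]
Op 7: C2 write [C2 write: invalidate ['C1=S', 'C3=S'] -> C2=M] -> [I,I,M,I] [MISS #5: write from S]
Op 8: C1 write [C1 write: invalidate ['C2=M'] -> C1=M] -> [I,M,I,I] [MISS #6: write from I]

Answer: 6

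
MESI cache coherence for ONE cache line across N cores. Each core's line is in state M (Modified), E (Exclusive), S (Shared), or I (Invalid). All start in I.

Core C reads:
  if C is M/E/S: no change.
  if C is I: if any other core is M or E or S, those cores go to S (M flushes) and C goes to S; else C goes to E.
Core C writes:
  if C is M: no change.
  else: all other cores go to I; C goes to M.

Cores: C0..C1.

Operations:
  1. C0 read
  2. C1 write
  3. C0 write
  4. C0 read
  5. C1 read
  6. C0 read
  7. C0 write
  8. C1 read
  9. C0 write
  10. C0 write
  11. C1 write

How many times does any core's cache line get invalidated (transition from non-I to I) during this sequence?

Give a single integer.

Answer: 5

Derivation:
Op 1: C0 read [C0 read from I: no other sharers -> C0=E (exclusive)] -> [E,I] (invalidations this op: 0; running total: 0)
Op 2: C1 write [C1 write: invalidate ['C0=E'] -> C1=M] -> [I,M] (invalidations this op: 1; running total: 1)
Op 3: C0 write [C0 write: invalidate ['C1=M'] -> C0=M] -> [M,I] (invalidations this op: 1; running total: 2)
Op 4: C0 read [C0 read: already in M, no change] -> [M,I] (invalidations this op: 0; running total: 2)
Op 5: C1 read [C1 read from I: others=['C0=M'] -> C1=S, others downsized to S] -> [S,S] (invalidations this op: 0; running total: 2)
Op 6: C0 read [C0 read: already in S, no change] -> [S,S] (invalidations this op: 0; running total: 2)
Op 7: C0 write [C0 write: invalidate ['C1=S'] -> C0=M] -> [M,I] (invalidations this op: 1; running total: 3)
Op 8: C1 read [C1 read from I: others=['C0=M'] -> C1=S, others downsized to S] -> [S,S] (invalidations this op: 0; running total: 3)
Op 9: C0 write [C0 write: invalidate ['C1=S'] -> C0=M] -> [M,I] (invalidations this op: 1; running total: 4)
Op 10: C0 write [C0 write: already M (modified), no change] -> [M,I] (invalidations this op: 0; running total: 4)
Op 11: C1 write [C1 write: invalidate ['C0=M'] -> C1=M] -> [I,M] (invalidations this op: 1; running total: 5)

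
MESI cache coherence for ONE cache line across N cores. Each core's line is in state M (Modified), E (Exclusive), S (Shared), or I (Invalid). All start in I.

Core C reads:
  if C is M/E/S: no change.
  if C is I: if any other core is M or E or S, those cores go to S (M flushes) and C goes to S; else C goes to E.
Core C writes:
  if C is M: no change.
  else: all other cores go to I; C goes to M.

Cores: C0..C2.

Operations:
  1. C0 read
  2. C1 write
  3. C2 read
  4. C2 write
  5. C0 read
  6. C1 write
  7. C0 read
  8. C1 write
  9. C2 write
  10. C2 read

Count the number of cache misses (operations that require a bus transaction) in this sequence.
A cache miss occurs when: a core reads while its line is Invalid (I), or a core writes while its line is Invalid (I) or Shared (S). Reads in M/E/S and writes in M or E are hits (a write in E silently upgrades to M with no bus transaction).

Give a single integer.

Answer: 9

Derivation:
Op 1: C0 read [C0 read from I: no other sharers -> C0=E (exclusive)] -> [E,I,I] [MISS #1: read from I]
Op 2: C1 write [C1 write: invalidate ['C0=E'] -> C1=M] -> [I,M,I] [MISS #2: write from I]
Op 3: C2 read [C2 read from I: others=['C1=M'] -> C2=S, others downsized to S] -> [I,S,S] [MISS #3: read from I]
Op 4: C2 write [C2 write: invalidate ['C1=S'] -> C2=M] -> [I,I,M] [MISS #4: write from S]
Op 5: C0 read [C0 read from I: others=['C2=M'] -> C0=S, others downsized to S] -> [S,I,S] [MISS #5: read from I]
Op 6: C1 write [C1 write: invalidate ['C0=S', 'C2=S'] -> C1=M] -> [I,M,I] [MISS #6: write from I]
Op 7: C0 read [C0 read from I: others=['C1=M'] -> C0=S, others downsized to S] -> [S,S,I] [MISS #7: read from I]
Op 8: C1 write [C1 write: invalidate ['C0=S'] -> C1=M] -> [I,M,I] [MISS #8: write from S]
Op 9: C2 write [C2 write: invalidate ['C1=M'] -> C2=M] -> [I,I,M] [MISS #9: write from I]
Op 10: C2 read [C2 read: already in M, no change] -> [I,I,M] [hit: read from M]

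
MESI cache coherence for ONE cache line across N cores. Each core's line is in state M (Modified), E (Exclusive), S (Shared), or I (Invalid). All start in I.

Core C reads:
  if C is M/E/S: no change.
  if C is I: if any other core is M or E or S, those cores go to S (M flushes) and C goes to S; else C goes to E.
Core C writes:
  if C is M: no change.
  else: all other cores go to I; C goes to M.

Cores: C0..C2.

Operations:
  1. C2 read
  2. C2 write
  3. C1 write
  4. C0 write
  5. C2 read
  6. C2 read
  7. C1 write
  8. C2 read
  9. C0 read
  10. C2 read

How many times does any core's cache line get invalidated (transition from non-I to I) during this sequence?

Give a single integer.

Op 1: C2 read [C2 read from I: no other sharers -> C2=E (exclusive)] -> [I,I,E] (invalidations this op: 0; running total: 0)
Op 2: C2 write [C2 write: invalidate none -> C2=M] -> [I,I,M] (invalidations this op: 0; running total: 0)
Op 3: C1 write [C1 write: invalidate ['C2=M'] -> C1=M] -> [I,M,I] (invalidations this op: 1; running total: 1)
Op 4: C0 write [C0 write: invalidate ['C1=M'] -> C0=M] -> [M,I,I] (invalidations this op: 1; running total: 2)
Op 5: C2 read [C2 read from I: others=['C0=M'] -> C2=S, others downsized to S] -> [S,I,S] (invalidations this op: 0; running total: 2)
Op 6: C2 read [C2 read: already in S, no change] -> [S,I,S] (invalidations this op: 0; running total: 2)
Op 7: C1 write [C1 write: invalidate ['C0=S', 'C2=S'] -> C1=M] -> [I,M,I] (invalidations this op: 2; running total: 4)
Op 8: C2 read [C2 read from I: others=['C1=M'] -> C2=S, others downsized to S] -> [I,S,S] (invalidations this op: 0; running total: 4)
Op 9: C0 read [C0 read from I: others=['C1=S', 'C2=S'] -> C0=S, others downsized to S] -> [S,S,S] (invalidations this op: 0; running total: 4)
Op 10: C2 read [C2 read: already in S, no change] -> [S,S,S] (invalidations this op: 0; running total: 4)

Answer: 4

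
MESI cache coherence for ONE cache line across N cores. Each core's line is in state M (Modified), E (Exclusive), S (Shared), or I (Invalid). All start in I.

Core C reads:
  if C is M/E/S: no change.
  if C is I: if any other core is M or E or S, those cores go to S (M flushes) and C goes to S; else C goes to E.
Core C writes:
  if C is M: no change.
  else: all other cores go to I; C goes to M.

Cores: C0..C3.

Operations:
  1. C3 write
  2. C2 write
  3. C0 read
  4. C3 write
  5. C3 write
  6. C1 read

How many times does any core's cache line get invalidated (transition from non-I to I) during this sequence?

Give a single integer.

Answer: 3

Derivation:
Op 1: C3 write [C3 write: invalidate none -> C3=M] -> [I,I,I,M] (invalidations this op: 0; running total: 0)
Op 2: C2 write [C2 write: invalidate ['C3=M'] -> C2=M] -> [I,I,M,I] (invalidations this op: 1; running total: 1)
Op 3: C0 read [C0 read from I: others=['C2=M'] -> C0=S, others downsized to S] -> [S,I,S,I] (invalidations this op: 0; running total: 1)
Op 4: C3 write [C3 write: invalidate ['C0=S', 'C2=S'] -> C3=M] -> [I,I,I,M] (invalidations this op: 2; running total: 3)
Op 5: C3 write [C3 write: already M (modified), no change] -> [I,I,I,M] (invalidations this op: 0; running total: 3)
Op 6: C1 read [C1 read from I: others=['C3=M'] -> C1=S, others downsized to S] -> [I,S,I,S] (invalidations this op: 0; running total: 3)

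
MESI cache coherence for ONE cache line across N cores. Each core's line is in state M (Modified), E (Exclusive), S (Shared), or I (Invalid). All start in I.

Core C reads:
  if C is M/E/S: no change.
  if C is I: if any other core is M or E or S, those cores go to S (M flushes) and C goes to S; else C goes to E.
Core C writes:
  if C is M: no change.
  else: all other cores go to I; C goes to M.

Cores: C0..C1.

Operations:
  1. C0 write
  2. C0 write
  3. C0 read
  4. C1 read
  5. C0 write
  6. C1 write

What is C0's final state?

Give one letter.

Answer: I

Derivation:
Op 1: C0 write [C0 write: invalidate none -> C0=M] -> [M,I]
Op 2: C0 write [C0 write: already M (modified), no change] -> [M,I]
Op 3: C0 read [C0 read: already in M, no change] -> [M,I]
Op 4: C1 read [C1 read from I: others=['C0=M'] -> C1=S, others downsized to S] -> [S,S]
Op 5: C0 write [C0 write: invalidate ['C1=S'] -> C0=M] -> [M,I]
Op 6: C1 write [C1 write: invalidate ['C0=M'] -> C1=M] -> [I,M]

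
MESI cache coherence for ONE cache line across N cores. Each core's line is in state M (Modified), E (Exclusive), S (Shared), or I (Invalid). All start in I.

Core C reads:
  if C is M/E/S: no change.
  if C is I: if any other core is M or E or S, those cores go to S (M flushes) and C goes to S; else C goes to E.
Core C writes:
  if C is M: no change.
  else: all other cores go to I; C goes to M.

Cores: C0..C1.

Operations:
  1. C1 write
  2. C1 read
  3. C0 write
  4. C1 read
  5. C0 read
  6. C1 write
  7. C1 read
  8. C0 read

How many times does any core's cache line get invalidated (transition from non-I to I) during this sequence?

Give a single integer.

Op 1: C1 write [C1 write: invalidate none -> C1=M] -> [I,M] (invalidations this op: 0; running total: 0)
Op 2: C1 read [C1 read: already in M, no change] -> [I,M] (invalidations this op: 0; running total: 0)
Op 3: C0 write [C0 write: invalidate ['C1=M'] -> C0=M] -> [M,I] (invalidations this op: 1; running total: 1)
Op 4: C1 read [C1 read from I: others=['C0=M'] -> C1=S, others downsized to S] -> [S,S] (invalidations this op: 0; running total: 1)
Op 5: C0 read [C0 read: already in S, no change] -> [S,S] (invalidations this op: 0; running total: 1)
Op 6: C1 write [C1 write: invalidate ['C0=S'] -> C1=M] -> [I,M] (invalidations this op: 1; running total: 2)
Op 7: C1 read [C1 read: already in M, no change] -> [I,M] (invalidations this op: 0; running total: 2)
Op 8: C0 read [C0 read from I: others=['C1=M'] -> C0=S, others downsized to S] -> [S,S] (invalidations this op: 0; running total: 2)

Answer: 2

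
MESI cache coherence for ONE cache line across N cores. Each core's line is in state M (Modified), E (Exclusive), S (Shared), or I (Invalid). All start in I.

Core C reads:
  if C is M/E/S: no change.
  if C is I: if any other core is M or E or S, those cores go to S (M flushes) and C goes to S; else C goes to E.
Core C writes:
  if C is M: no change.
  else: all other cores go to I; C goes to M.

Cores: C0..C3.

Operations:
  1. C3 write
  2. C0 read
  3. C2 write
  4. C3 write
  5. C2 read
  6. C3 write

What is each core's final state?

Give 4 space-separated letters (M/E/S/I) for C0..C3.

Op 1: C3 write [C3 write: invalidate none -> C3=M] -> [I,I,I,M]
Op 2: C0 read [C0 read from I: others=['C3=M'] -> C0=S, others downsized to S] -> [S,I,I,S]
Op 3: C2 write [C2 write: invalidate ['C0=S', 'C3=S'] -> C2=M] -> [I,I,M,I]
Op 4: C3 write [C3 write: invalidate ['C2=M'] -> C3=M] -> [I,I,I,M]
Op 5: C2 read [C2 read from I: others=['C3=M'] -> C2=S, others downsized to S] -> [I,I,S,S]
Op 6: C3 write [C3 write: invalidate ['C2=S'] -> C3=M] -> [I,I,I,M]

Answer: I I I M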